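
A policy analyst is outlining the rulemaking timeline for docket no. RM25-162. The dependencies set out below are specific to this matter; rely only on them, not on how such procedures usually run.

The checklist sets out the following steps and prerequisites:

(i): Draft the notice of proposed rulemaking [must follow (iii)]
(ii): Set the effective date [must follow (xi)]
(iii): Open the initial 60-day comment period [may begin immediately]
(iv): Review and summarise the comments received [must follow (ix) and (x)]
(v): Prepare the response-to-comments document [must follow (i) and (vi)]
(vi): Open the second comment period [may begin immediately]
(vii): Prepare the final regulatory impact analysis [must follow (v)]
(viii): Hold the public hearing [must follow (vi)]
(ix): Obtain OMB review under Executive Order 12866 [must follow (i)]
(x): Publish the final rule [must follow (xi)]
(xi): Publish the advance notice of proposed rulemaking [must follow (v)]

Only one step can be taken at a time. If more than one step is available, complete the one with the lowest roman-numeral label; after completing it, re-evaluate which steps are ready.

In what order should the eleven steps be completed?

Nothing is required for (iii) and (vi). (iii) has the earlier label → (iii) first.
(i) now also ready, so the ready set is {(i), (vi)}; (i) has the earlier label → (i).
(vi) and (ix) are both available; (vi) has the earlier label → (vi).
(v), (viii) and (ix) are all available; (v) has the earlier label → (v).
Now (vii), (viii), (ix) and (xi) have their prerequisites met. (vii) has the earlier label, so (vii) next.
(viii), (ix) and (xi) are all available; (viii) has the earlier label → (viii).
Ready: (ix) and (xi). (ix) has the earlier label → (ix).
That leaves (xi) as the only ready step → (xi).
Now (ii) and (x) have their prerequisites met. (ii) has the earlier label, so (ii) next.
(x) is the only step now ready → (x).
Next only (iv) has its prerequisites met → (iv).

(iii), (i), (vi), (v), (vii), (viii), (ix), (xi), (ii), (x), (iv)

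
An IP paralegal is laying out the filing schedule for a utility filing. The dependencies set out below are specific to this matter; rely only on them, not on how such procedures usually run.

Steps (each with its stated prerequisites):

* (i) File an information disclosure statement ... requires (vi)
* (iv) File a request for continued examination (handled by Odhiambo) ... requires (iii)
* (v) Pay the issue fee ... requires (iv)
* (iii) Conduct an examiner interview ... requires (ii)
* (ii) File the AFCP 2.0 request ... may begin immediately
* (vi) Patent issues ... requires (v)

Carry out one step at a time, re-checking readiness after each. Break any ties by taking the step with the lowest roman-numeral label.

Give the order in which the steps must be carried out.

(ii), (iii), (iv), (v), (vi), (i)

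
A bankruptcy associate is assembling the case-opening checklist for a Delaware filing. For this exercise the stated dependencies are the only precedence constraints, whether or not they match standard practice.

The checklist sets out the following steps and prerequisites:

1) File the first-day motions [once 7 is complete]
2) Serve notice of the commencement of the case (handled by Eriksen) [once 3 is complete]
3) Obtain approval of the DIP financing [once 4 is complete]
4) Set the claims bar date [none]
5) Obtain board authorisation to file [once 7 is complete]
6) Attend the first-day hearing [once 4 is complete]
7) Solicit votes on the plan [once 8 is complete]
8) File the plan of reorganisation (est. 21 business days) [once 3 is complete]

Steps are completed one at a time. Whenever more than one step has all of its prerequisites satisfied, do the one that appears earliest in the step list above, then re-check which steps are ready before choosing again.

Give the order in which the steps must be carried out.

Only 4 has no prerequisites, so it is first.
Now 3 and 6 have their prerequisites met. 3 is listed earlier, so 3 next.
2, 6 and 8 are all available; 2 is listed earlier → 2.
6 and 8 are both available; 6 is listed earlier → 6.
8 is the only step now ready → 8.
7 needed 8, now all done → 7.
1 and 5 are both available; 1 is listed earlier → 1.
5 is the only step now ready → 5.

4, 3, 2, 6, 8, 7, 1, 5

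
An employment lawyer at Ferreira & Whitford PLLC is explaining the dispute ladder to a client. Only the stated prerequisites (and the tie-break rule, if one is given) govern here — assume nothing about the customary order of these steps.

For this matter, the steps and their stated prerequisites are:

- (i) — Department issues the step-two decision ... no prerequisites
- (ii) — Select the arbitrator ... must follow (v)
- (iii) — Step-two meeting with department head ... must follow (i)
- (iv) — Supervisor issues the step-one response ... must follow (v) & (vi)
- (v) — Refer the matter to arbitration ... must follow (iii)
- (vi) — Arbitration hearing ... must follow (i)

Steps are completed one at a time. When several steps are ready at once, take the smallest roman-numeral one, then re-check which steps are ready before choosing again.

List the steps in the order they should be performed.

(i) → (iii) → (v) → (ii) → (vi) → (iv)

Only (i) has no prerequisites, so it is first.
Now (iii) and (vi) have their prerequisites met. (iii) has the earlier label, so (iii) next.
(v) now also ready, so the ready set is {(v), (vi)}; (v) has the earlier label → (v).
Now (ii) and (vi) have their prerequisites met. (ii) has the earlier label, so (ii) next.
Next only (vi) has its prerequisites met → (vi).
That leaves (iv) as the only ready step → (iv).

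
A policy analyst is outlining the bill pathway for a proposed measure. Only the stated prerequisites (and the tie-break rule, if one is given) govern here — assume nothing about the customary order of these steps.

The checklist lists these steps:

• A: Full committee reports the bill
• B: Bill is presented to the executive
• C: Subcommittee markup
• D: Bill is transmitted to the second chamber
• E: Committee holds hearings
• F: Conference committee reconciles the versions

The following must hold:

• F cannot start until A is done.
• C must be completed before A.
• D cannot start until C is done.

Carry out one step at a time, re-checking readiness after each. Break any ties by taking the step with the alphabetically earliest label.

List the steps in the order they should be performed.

B, C and E have no prerequisites; B has the earlier label, so B is first.
Ready: C and E. C has the earlier label → C.
Now A, D and E have their prerequisites met. A has the earlier label, so A next.
Now D, E and F have their prerequisites met. D has the earlier label, so D next.
E and F are both available; E has the earlier label → E.
That leaves F as the only ready step → F.

B C A D E F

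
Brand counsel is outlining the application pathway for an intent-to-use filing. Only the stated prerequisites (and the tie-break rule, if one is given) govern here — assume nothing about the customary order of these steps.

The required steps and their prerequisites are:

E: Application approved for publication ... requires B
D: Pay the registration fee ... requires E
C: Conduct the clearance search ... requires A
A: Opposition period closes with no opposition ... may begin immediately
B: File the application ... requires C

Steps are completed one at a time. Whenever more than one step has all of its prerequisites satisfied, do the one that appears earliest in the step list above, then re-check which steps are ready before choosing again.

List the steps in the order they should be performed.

A is the only step with nothing outstanding, so it goes first.
C is the only step now ready → C.
Next only B has its prerequisites met → B.
E needed B, now all done → E.
Next only D has its prerequisites met → D.

A → C → B → E → D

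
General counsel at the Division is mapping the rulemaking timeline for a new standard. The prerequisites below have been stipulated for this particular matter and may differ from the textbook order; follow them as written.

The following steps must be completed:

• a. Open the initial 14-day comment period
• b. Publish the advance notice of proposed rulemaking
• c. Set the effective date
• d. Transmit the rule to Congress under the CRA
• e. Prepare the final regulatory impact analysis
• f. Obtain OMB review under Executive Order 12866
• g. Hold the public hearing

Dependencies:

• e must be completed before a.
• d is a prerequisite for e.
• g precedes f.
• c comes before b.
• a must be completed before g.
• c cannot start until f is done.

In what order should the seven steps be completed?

d has no prerequisites → d first.
e needed d, now all done → e.
a needed e, now all done → a.
g needed a, now all done → g.
f needed g, now all done → f.
Next only c has its prerequisites met → c.
Next only b has its prerequisites met → b.

d, e, a, g, f, c, b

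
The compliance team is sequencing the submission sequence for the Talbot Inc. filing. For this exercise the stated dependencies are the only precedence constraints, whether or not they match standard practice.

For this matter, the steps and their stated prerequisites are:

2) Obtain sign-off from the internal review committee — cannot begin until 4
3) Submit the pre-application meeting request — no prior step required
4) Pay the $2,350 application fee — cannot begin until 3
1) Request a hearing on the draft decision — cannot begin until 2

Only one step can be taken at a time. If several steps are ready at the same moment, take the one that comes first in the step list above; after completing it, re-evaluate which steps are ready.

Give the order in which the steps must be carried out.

3, 4, 2, 1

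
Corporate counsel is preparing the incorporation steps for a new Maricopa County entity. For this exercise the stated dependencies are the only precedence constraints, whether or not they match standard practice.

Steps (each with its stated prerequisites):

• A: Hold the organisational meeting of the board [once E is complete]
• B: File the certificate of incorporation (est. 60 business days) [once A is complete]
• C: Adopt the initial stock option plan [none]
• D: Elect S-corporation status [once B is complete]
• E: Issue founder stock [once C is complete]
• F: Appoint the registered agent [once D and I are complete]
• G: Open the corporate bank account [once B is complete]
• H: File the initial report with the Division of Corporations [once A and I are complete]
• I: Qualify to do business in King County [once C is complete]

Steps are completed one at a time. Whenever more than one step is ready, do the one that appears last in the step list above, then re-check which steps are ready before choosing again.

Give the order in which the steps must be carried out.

C → I → E → A → H → B → G → D → F

C is the only step with nothing outstanding, so it goes first.
Now I and E have their prerequisites met. I is listed later, so I next.
E is the only step now ready → E.
That leaves A as the only ready step → A.
Now H and B have their prerequisites met. H is listed later, so H next.
That leaves B as the only ready step → B.
Now G and D have their prerequisites met. G is listed later, so G next.
D needed B, now all done → D.
F needed I and D, now all done → F.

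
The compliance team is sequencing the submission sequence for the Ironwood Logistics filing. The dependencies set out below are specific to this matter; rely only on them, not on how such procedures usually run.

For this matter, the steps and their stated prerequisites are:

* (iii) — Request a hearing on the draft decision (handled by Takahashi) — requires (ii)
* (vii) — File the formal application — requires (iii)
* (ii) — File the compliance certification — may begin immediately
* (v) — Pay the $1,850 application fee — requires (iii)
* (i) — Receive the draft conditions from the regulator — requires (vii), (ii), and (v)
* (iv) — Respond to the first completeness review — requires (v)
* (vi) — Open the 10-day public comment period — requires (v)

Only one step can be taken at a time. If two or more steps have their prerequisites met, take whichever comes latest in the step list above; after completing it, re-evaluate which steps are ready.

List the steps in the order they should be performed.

(ii) is the only step with nothing outstanding, so it goes first.
(iii) needed (ii), now all done → (iii).
Ready: (v) and (vii). (v) is listed later → (v).
(vi) and (iv) now also ready, so the ready set is {(vi), (iv), (vii)}; (vi) is listed later → (vi).
Now (iv) and (vii) have their prerequisites met. (iv) is listed later, so (iv) next.
(vii) is the only step now ready → (vii).
(i) needed (v), (ii) and (vii), now all done → (i).

(ii) → (iii) → (v) → (vi) → (iv) → (vii) → (i)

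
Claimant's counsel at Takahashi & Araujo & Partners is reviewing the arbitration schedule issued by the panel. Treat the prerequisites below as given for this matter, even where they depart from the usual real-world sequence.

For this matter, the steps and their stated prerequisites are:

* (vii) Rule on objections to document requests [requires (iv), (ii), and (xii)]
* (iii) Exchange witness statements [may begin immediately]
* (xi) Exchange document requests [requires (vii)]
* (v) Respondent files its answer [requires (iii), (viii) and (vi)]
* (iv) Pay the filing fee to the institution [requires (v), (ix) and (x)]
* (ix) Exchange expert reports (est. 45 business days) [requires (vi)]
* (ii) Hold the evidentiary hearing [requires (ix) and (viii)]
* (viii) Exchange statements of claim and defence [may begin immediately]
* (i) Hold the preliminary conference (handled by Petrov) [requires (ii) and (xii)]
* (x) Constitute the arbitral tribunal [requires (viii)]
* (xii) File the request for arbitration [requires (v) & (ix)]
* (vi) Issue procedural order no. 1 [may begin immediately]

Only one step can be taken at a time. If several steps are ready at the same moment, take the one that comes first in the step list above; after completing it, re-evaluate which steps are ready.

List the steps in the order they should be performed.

(iii) (viii) (x) (vi) (v) (ix) (iv) (ii) (xii) (vii) (xi) (i)

Nothing is required for (iii), (viii) and (vi). (iii) is listed earlier → (iii) first.
Now (viii) and (vi) have their prerequisites met. (viii) is listed earlier, so (viii) next.
Ready: (x) and (vi). (x) is listed earlier → (x).
(vi) is the only step now ready → (vi).
Ready: (v) and (ix). (v) is listed earlier → (v).
That leaves (ix) as the only ready step → (ix).
Now (iv), (ii) and (xii) have their prerequisites met. (iv) is listed earlier, so (iv) next.
Now (ii) and (xii) have their prerequisites met. (ii) is listed earlier, so (ii) next.
Next only (xii) has its prerequisites met → (xii).
Now (vii) and (i) have their prerequisites met. (vii) is listed earlier, so (vii) next.
(xi) and (i) are both available; (xi) is listed earlier → (xi).
Next only (i) has its prerequisites met → (i).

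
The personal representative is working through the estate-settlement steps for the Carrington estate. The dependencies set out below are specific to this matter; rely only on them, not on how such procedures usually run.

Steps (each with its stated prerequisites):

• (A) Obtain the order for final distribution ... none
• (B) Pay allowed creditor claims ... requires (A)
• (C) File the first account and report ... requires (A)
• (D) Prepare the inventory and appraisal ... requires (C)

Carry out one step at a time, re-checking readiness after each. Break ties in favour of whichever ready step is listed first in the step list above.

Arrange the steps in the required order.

(A) (B) (C) (D)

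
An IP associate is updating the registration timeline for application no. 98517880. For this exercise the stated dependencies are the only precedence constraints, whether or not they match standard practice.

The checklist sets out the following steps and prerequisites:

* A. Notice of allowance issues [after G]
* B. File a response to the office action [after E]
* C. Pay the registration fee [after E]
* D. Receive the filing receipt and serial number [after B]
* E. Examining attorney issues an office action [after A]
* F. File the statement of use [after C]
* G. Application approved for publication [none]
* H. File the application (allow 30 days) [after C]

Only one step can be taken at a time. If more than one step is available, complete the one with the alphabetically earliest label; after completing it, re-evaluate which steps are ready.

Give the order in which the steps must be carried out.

G A E B C D F H

G has no prerequisites → G first.
A is the only step now ready → A.
E needed A, now all done → E.
B and C are both available; B has the earlier label → B.
C and D are both available; C has the earlier label → C.
D, F and H are all available; D has the earlier label → D.
F and H are both available; F has the earlier label → F.
H needed C, now all done → H.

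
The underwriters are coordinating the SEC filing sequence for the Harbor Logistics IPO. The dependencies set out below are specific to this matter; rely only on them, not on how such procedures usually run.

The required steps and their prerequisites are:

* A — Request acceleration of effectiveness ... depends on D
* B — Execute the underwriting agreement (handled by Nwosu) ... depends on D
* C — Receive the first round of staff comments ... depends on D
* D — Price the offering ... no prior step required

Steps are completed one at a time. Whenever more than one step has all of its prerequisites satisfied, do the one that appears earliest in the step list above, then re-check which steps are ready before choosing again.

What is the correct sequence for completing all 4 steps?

D → A → B → C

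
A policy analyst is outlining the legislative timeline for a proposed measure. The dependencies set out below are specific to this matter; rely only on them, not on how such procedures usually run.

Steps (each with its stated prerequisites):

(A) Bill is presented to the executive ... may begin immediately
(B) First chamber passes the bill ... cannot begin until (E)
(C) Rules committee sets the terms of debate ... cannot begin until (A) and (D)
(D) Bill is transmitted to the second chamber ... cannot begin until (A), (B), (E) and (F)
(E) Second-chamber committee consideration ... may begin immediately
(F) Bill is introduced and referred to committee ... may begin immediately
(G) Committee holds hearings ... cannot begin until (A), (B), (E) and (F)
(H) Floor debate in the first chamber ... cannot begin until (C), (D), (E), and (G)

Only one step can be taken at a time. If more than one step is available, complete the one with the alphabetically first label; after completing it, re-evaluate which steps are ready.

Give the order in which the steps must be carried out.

Nothing is required for (A), (E) and (F). (A) has the earlier label → (A) first.
Ready: (E) and (F). (E) has the earlier label → (E).
(B) now also ready, so the ready set is {(B), (F)}; (B) has the earlier label → (B).
That leaves (F) as the only ready step → (F).
Now (D) and (G) have their prerequisites met. (D) has the earlier label, so (D) next.
Now (C) and (G) have their prerequisites met. (C) has the earlier label, so (C) next.
That leaves (G) as the only ready step → (G).
(H) needed (C), (D), (E) and (G), now all done → (H).

(A), (E), (B), (F), (D), (C), (G), (H)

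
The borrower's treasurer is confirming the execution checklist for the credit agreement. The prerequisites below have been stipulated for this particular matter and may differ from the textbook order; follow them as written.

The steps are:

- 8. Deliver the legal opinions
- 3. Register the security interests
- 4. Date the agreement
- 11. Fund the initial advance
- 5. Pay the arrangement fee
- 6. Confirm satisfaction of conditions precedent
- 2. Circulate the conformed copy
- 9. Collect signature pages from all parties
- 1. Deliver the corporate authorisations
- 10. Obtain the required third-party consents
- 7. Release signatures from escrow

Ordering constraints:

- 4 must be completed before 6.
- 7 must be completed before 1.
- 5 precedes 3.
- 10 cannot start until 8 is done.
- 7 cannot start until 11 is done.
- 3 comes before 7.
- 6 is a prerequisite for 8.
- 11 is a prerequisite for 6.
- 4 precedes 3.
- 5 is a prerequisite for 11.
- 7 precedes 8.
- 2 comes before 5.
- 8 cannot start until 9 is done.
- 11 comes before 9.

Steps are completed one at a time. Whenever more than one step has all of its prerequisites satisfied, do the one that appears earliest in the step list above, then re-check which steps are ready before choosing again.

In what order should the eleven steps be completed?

4, 2, 5, 3, 11, 6, 9, 7, 8, 1, 10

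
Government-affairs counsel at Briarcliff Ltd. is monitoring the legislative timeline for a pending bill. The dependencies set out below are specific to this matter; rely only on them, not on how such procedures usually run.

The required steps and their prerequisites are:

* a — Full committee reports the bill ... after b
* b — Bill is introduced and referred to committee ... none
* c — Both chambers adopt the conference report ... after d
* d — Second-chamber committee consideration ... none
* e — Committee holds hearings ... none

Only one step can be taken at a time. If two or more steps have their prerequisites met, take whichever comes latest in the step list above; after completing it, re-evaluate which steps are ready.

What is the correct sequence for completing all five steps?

e → d → c → b → a

e, d and b have no prerequisites; e is listed later, so e is first.
Ready: d and b. d is listed later → d.
Now c and b have their prerequisites met. c is listed later, so c next.
Next only b has its prerequisites met → b.
a is the only step now ready → a.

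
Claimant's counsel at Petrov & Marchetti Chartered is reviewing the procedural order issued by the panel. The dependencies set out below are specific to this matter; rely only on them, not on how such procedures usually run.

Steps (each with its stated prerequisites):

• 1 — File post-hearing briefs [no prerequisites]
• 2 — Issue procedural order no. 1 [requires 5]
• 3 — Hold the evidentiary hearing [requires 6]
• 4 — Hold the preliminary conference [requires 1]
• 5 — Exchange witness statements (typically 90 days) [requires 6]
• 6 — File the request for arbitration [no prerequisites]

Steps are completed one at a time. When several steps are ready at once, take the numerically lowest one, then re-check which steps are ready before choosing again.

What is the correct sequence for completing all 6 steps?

1 → 4 → 6 → 3 → 5 → 2

1 and 6 have no prerequisites; 1 has the earlier label, so 1 is first.
4 and 6 are both available; 4 has the earlier label → 4.
That leaves 6 as the only ready step → 6.
Ready: 3 and 5. 3 has the earlier label → 3.
5 needed 6, now all done → 5.
That leaves 2 as the only ready step → 2.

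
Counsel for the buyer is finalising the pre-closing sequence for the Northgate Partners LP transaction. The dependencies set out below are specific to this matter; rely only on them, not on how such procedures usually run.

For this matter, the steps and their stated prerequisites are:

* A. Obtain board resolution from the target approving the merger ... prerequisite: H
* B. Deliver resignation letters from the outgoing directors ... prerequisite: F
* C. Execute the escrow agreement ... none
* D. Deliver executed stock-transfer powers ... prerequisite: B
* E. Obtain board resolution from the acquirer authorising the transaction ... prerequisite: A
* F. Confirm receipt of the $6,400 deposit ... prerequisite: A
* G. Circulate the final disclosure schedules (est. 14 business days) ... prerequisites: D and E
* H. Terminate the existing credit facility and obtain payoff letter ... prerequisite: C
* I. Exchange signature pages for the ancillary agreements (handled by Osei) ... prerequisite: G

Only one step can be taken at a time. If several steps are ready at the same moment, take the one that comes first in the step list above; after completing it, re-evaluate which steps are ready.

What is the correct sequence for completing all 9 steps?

Only C has no prerequisites, so it is first.
Next only H has its prerequisites met → H.
A needed H, now all done → A.
Now E and F have their prerequisites met. E is listed earlier, so E next.
F needed A, now all done → F.
Next only B has its prerequisites met → B.
D needed B, now all done → D.
That leaves G as the only ready step → G.
I needed G, now all done → I.

C, H, A, E, F, B, D, G, I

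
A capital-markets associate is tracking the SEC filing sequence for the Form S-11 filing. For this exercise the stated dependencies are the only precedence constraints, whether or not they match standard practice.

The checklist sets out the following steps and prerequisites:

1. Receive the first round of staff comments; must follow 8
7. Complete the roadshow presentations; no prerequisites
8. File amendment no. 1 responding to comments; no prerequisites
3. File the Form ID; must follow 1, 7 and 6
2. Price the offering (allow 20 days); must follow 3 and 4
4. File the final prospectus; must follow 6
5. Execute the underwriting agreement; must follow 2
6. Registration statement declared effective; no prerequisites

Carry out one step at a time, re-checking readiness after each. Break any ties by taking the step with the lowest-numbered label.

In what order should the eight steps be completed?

Nothing is required for 6, 7 and 8. 6 has the earlier label → 6 first.
4 now also ready, so the ready set is {4, 7, 8}; 4 has the earlier label → 4.
Ready: 7 and 8. 7 has the earlier label → 7.
Next only 8 has its prerequisites met → 8.
Next only 1 has its prerequisites met → 1.
That leaves 3 as the only ready step → 3.
Next only 2 has its prerequisites met → 2.
That leaves 5 as the only ready step → 5.

6 4 7 8 1 3 2 5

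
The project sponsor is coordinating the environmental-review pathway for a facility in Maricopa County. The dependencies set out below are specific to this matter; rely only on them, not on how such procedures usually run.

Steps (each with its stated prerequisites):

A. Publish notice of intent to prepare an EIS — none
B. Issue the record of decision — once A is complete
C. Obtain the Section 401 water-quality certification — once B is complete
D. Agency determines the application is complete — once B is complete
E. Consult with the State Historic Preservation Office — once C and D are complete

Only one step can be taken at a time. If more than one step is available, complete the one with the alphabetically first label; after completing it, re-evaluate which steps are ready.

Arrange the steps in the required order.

A B C D E

Only A has no prerequisites, so it is first.
Next only B has its prerequisites met → B.
Ready: C and D. C has the earlier label → C.
That leaves D as the only ready step → D.
E needed C and D, now all done → E.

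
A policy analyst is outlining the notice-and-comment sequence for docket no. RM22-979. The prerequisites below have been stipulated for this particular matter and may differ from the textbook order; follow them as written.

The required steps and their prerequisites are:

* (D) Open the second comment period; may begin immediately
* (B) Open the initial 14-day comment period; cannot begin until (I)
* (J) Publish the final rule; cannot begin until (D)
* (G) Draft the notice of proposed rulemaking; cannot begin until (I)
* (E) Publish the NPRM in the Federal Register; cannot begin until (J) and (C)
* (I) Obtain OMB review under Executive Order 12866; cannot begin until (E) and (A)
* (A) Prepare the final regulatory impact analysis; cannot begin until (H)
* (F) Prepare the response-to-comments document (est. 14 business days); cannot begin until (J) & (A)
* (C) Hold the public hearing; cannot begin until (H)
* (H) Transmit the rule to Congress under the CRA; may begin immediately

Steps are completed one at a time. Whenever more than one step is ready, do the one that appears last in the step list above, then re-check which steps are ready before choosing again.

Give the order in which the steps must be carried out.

Nothing is required for (H) and (D). (H) is listed later → (H) first.
(C), (A) and (D) are all available; (C) is listed later → (C).
Ready: (A) and (D). (A) is listed later → (A).
Next only (D) has its prerequisites met → (D).
Next only (J) has its prerequisites met → (J).
Now (F) and (E) have their prerequisites met. (F) is listed later, so (F) next.
That leaves (E) as the only ready step → (E).
Next only (I) has its prerequisites met → (I).
(G) and (B) are both available; (G) is listed later → (G).
(B) needed (I), now all done → (B).

(H) → (C) → (A) → (D) → (J) → (F) → (E) → (I) → (G) → (B)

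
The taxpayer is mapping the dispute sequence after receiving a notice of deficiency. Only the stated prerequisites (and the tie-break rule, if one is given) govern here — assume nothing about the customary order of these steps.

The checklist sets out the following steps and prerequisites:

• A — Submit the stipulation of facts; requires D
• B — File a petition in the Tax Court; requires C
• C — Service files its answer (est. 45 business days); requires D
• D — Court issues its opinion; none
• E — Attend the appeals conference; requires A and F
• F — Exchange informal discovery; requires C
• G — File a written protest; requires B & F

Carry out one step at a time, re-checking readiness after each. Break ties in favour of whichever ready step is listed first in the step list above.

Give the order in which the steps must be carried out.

D, A, C, B, F, E, G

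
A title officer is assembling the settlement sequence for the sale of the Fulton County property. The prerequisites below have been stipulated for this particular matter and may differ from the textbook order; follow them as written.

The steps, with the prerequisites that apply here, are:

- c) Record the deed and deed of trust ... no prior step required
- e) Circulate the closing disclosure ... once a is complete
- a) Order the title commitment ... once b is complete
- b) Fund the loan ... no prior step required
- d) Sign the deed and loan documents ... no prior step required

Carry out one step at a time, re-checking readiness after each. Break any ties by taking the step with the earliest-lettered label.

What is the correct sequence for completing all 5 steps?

b a c d e

Nothing is required for b, c and d. b has the earlier label → b first.
a now also ready, so the ready set is {a, c, d}; a has the earlier label → a.
Ready: c, d and e. c has the earlier label → c.
Ready: d and e. d has the earlier label → d.
e needed a, now all done → e.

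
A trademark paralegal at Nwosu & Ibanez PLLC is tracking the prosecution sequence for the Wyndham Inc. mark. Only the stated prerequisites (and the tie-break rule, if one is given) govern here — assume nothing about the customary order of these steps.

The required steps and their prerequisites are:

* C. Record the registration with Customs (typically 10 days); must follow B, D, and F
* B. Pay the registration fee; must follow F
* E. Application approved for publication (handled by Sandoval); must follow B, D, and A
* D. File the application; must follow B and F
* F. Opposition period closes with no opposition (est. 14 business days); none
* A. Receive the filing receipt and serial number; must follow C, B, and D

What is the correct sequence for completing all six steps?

F, B, D, C, A, E

Only F has no prerequisites, so it is first.
B needed F, now all done → B.
Next only D has its prerequisites met → D.
That leaves C as the only ready step → C.
Next only A has its prerequisites met → A.
E needed B, D and A, now all done → E.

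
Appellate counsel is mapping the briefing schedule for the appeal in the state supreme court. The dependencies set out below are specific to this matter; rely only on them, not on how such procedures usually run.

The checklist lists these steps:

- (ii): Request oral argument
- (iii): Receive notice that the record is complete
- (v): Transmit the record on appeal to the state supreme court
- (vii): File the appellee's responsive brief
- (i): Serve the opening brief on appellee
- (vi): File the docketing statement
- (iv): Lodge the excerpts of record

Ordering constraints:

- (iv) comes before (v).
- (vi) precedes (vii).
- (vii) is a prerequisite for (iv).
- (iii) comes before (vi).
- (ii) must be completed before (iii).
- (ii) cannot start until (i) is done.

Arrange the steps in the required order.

(i), (ii), (iii), (vi), (vii), (iv), (v)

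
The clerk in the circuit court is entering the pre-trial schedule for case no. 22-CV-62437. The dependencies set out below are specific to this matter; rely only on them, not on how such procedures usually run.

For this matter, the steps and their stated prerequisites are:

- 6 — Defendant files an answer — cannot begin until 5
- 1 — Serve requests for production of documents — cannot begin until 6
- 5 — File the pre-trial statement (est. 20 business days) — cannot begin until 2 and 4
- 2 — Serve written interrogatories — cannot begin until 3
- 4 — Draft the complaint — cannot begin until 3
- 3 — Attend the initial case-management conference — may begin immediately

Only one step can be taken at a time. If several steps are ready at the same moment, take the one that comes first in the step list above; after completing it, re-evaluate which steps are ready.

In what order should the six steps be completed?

3 is the only step with nothing outstanding, so it goes first.
2 and 4 are both available; 2 is listed earlier → 2.
Next only 4 has its prerequisites met → 4.
5 needed 2 and 4, now all done → 5.
6 needed 5, now all done → 6.
1 needed 6, now all done → 1.

3 → 2 → 4 → 5 → 6 → 1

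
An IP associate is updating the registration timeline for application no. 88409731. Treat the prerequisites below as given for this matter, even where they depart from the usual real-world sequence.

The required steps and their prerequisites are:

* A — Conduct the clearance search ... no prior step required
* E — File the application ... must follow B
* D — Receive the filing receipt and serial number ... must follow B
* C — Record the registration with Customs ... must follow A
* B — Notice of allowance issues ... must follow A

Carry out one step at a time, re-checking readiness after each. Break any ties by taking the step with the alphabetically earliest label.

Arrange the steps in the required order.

A → B → C → D → E

A is the only step with nothing outstanding, so it goes first.
Now B and C have their prerequisites met. B has the earlier label, so B next.
D and E now also ready, so the ready set is {C, D, E}; C has the earlier label → C.
Ready: D and E. D has the earlier label → D.
E needed B, now all done → E.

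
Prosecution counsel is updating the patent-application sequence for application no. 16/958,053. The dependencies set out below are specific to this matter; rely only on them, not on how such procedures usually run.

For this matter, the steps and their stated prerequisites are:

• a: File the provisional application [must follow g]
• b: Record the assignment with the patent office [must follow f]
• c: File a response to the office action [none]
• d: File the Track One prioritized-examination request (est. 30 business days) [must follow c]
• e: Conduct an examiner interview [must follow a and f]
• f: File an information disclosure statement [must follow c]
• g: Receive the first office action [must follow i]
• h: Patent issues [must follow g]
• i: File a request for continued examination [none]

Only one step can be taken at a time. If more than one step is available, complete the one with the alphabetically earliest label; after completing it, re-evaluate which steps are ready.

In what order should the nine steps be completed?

c and i have no prerequisites; c has the earlier label, so c is first.
d and f now also ready, so the ready set is {d, f, i}; d has the earlier label → d.
f and i are both available; f has the earlier label → f.
Ready: b and i. b has the earlier label → b.
That leaves i as the only ready step → i.
Next only g has its prerequisites met → g.
a and h are both available; a has the earlier label → a.
e now also ready, so the ready set is {e, h}; e has the earlier label → e.
Next only h has its prerequisites met → h.

c d f b i g a e h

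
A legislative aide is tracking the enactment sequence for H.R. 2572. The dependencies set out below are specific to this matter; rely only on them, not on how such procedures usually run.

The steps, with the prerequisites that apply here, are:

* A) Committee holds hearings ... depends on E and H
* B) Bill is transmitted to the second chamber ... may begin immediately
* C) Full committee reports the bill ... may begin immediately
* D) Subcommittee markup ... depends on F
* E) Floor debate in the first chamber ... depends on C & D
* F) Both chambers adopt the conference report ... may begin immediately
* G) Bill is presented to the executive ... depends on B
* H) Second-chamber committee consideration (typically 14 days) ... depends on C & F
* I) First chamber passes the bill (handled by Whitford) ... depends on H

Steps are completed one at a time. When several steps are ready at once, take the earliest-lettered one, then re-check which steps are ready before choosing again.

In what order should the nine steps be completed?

B, C and F have no prerequisites; B has the earlier label, so B is first.
G now also ready, so the ready set is {C, F, G}; C has the earlier label → C.
Now F and G have their prerequisites met. F has the earlier label, so F next.
D and H now also ready, so the ready set is {D, G, H}; D has the earlier label → D.
Now E, G and H have their prerequisites met. E has the earlier label, so E next.
G and H are both available; G has the earlier label → G.
H needed C and F, now all done → H.
Now A and I have their prerequisites met. A has the earlier label, so A next.
Next only I has its prerequisites met → I.

B, C, F, D, E, G, H, A, I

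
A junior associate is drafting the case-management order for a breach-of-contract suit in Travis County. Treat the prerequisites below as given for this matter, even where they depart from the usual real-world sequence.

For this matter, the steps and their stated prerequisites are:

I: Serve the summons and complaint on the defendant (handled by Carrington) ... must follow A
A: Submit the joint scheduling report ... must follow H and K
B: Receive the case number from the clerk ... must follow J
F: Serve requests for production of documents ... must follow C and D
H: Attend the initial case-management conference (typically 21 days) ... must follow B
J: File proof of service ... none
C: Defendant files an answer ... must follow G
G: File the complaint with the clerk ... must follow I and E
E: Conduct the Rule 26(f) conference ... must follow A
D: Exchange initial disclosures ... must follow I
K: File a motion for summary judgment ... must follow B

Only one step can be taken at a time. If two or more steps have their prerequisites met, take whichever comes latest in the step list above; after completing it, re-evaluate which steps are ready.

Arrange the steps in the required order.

J is the only step with nothing outstanding, so it goes first.
B is the only step now ready → B.
Ready: K and H. K is listed later → K.
H is the only step now ready → H.
A needed K and H, now all done → A.
Ready: E and I. E is listed later → E.
That leaves I as the only ready step → I.
Now D and G have their prerequisites met. D is listed later, so D next.
G is the only step now ready → G.
C needed G, now all done → C.
Next only F has its prerequisites met → F.

J, B, K, H, A, E, I, D, G, C, F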